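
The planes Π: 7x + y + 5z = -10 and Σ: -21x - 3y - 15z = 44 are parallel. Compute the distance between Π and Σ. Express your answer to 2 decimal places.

Rescale Σ by 1/(-3): 7x + y + 5z = -44/3. Then distance = |-10 − (-44/3)| / √75 ≈ 0.54.

0.54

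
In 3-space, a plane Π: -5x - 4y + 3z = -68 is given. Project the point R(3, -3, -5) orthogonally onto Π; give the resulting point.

(8, 1, -8)

Foot = R − λn with λ = (n·R − d)/|n|² = (-18 − (-68))/50 = 1.
Foot = (3, -3, -5) − 1·(-5, -4, 3) = (8, 1, -8).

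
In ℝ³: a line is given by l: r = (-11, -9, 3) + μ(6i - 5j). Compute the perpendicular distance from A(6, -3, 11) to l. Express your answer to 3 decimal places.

Taking (-11, -9, 3) on l with direction v = (6, -5, 0): w = A − (-11, -9, 3) = (17, 6, 8), and w × v = (40, 48, -121).
Distance = |w × v| / |v| = √18545 / √61 ≈ 17.436.

17.436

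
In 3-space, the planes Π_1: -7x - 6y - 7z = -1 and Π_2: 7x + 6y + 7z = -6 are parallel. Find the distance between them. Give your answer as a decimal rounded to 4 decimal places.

Rescale Π_2 by 1/(-1): -7x - 6y - 7z = 6. Then distance = |-1 − 6| / √134 ≈ 0.6047.

0.6047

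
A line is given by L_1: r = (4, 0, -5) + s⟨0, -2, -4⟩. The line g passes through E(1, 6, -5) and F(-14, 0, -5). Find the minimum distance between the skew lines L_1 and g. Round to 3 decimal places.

6.063

A direction vector for g is F − E = (-15, -6, 0).
Common perpendicular direction n = (0, -2, -4) × (-15, -6, 0) = (-24, 60, -30).
With w = (1, 6, -5) − (4, 0, -5) = (-3, 6, 0), w · n = 432.
Distance = |w · n| / |n| = |432| / √5076 ≈ 6.063.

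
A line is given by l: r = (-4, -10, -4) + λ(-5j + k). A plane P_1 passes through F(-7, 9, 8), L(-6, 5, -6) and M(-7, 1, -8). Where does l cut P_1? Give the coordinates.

(-4, 10, -8)

FL = (1, -4, -14), FM = (0, -8, -16); a normal to P_1 is FL × FM = (-48, 16, -8).
Using F: P_1 has equation -48x + 16y - 8z = 416.
Substitute r = (-4, -10, -4) + t(0, -5, 1) into the plane: 64 + (-88)t = 416, so t = -4.
Intersection: (-4, -10, -4) + (-4)·(0, -5, 1) = (-4, 10, -8).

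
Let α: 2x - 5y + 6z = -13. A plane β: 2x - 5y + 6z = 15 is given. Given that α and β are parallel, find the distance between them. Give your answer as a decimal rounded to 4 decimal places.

3.4730

Same normal n = (2, -5, 6) with |n| = √65; distance = |-13 − 15| / |n| = 28/√65 ≈ 3.4730.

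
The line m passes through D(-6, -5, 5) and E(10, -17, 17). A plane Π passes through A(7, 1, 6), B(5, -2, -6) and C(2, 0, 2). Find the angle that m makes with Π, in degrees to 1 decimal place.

A direction vector for m is E − D = (16, -12, 12).
AB = (-2, -3, -12), AC = (-5, -1, -4); a normal to Π is AB × AC = (0, 52, -13).
Using A: Π has equation 52y - 13z = -26.
sin θ = |n·v| / (|n||v|) = |-780| / (√2873 · √544) = 0.62392.
θ ≈ 38.6°.

38.6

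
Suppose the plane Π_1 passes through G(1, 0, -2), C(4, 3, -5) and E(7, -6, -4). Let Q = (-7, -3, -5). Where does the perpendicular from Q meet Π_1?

GC = (3, 3, -3), GE = (6, -6, -2); a normal to Π_1 is GC × GE = (-24, -12, -36).
Using G: Π_1 has equation -24x - 12y - 36z = 48.
Foot = Q − λn with λ = (n·Q − d)/|n|² = (384 − 48)/2016 = 1/6.
Foot = (-7, -3, -5) − (1/6)·(-24, -12, -36) = (-3, -1, 1).

(-3, -1, 1)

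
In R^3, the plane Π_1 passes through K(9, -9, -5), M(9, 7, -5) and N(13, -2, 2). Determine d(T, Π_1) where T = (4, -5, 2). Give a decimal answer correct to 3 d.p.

KM = (0, 16, 0), KN = (4, 7, 7); a normal to Π_1 is KM × KN = (112, 0, -64).
Using K: Π_1 has equation 112x - 64z = 1328.
n·T − d = (112)·(4) + (0)·(-5) + (-64)·(2) − 1328 = -1008; |n| = √16640.
Distance = |-1008| / √16640 = 1008/√16640 ≈ 7.814.

7.814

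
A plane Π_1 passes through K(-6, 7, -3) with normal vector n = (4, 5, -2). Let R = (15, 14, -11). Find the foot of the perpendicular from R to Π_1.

Π_1: n·r = n·K gives 4x + 5y - 2z = 17.
Foot = R − λn with λ = (n·R − d)/|n|² = (152 − 17)/45 = 3.
Foot = (15, 14, -11) − 3·(4, 5, -2) = (3, -1, -5).

(3, -1, -5)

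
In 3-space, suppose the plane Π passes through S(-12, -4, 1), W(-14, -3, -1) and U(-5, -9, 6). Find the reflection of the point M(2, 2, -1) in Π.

(-18, -14, 11)

SW = (-2, 1, -2), SU = (7, -5, 5); a normal to Π is SW × SU = (-5, -4, 3).
Using S: Π has equation -5x - 4y + 3z = 79.
λ = (n·M − d)/|n|² = (-21 − 79)/50 = -2.
Reflection = M − 2λn = (2, 2, -1) − (-4)·(-5, -4, 3) = (-18, -14, 11).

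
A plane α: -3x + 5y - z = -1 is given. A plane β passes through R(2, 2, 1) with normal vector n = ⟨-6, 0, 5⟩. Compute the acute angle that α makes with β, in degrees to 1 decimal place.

β: n·r = n·R gives -6x + 5z = -7.
cos θ = |n₁·n₂| / (|n₁||n₂|) = |13| / (√35 · √61).
θ = arccos(0.28135) ≈ 73.7°.

73.7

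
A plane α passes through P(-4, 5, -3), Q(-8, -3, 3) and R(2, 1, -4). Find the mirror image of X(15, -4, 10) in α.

PQ = (-4, -8, 6), PR = (6, -4, -1); a normal to α is PQ × PR = (32, 32, 64).
Using P: α has equation 32x + 32y + 64z = -160.
λ = (n·X − d)/|n|² = (992 − (-160))/6144 = 3/16.
Reflection = X − 2λn = (15, -4, 10) − (3/8)·(32, 32, 64) = (3, -16, -14).

(3, -16, -14)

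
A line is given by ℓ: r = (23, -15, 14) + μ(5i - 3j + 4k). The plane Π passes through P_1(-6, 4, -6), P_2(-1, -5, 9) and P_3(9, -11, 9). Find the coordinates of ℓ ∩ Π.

(3, -3, -2)

P_1P_2 = (5, -9, 15), P_1P_3 = (15, -15, 15); a normal to Π is P_1P_2 × P_1P_3 = (90, 150, 60).
Using P_1: Π has equation 90x + 150y + 60z = -300.
Substitute r = (23, -15, 14) + t(5, -3, 4) into the plane: 660 + 240t = -300, so t = -4.
Intersection: (23, -15, 14) + (-4)·(5, -3, 4) = (3, -3, -2).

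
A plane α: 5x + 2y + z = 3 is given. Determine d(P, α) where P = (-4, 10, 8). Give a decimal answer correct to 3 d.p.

0.913

n·P − d = (5)·(-4) + (2)·(10) + (1)·(8) − 3 = 5; |n| = √30.
Distance = |5| / √30 = 5/√30 ≈ 0.913.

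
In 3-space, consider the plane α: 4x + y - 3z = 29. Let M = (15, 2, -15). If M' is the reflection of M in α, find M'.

λ = (n·M − d)/|n|² = (107 − 29)/26 = 3.
Reflection = M − 2λn = (15, 2, -15) − 6·(4, 1, -3) = (-9, -4, 3).

(-9, -4, 3)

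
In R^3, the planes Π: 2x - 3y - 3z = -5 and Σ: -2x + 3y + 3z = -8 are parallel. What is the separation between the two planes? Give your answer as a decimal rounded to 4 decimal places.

2.7716

Rescale Σ by 1/(-1): 2x - 3y - 3z = 8. Then distance = |-5 − 8| / √22 ≈ 2.7716.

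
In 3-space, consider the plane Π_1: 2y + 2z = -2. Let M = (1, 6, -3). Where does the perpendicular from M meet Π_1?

(1, 4, -5)

Foot = M − λn with λ = (n·M − d)/|n|² = (6 − (-2))/8 = 1.
Foot = (1, 6, -3) − 1·(0, 2, 2) = (1, 4, -5).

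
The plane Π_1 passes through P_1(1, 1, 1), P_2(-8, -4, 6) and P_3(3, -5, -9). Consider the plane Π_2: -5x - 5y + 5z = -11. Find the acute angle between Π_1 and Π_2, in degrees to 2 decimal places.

P_1P_2 = (-9, -5, 5), P_1P_3 = (2, -6, -10); a normal to Π_1 is P_1P_2 × P_1P_3 = (80, -80, 64).
Using P_1: Π_1 has equation 80x - 80y + 64z = 64.
cos θ = |n₁·n₂| / (|n₁||n₂|) = |320| / (√16896 · √75).
θ = arccos(0.28427) ≈ 73.48°.

73.48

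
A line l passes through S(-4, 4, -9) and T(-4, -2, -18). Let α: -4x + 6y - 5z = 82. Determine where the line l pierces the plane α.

A direction vector for l is T − S = (0, -6, -9).
Substitute r = (-4, 4, -9) + t(0, -6, -9) into the plane: 85 + 9t = 82, so t = -1/3.
Intersection: (-4, 4, -9) + (-1/3)·(0, -6, -9) = (-4, 6, -6).

(-4, 6, -6)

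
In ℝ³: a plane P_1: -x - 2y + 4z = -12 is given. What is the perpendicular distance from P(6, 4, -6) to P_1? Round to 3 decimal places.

n·P − d = (-1)·(6) + (-2)·(4) + (4)·(-6) − (-12) = -26; |n| = √21.
Distance = |-26| / √21 = 26/√21 ≈ 5.674.

5.674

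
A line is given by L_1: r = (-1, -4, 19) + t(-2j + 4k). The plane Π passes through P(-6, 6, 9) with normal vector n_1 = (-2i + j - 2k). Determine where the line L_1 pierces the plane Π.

(-1, 4, 3)

Π: n_1·r = n_1·P gives -2x + y - 2z = 0.
Substitute r = (-1, -4, 19) + t(0, -2, 4) into the plane: -40 + (-10)t = 0, so t = -4.
Intersection: (-1, -4, 19) + (-4)·(0, -2, 4) = (-1, 4, 3).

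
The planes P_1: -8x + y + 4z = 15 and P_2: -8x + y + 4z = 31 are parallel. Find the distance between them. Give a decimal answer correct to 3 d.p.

1.778

Same normal n = (-8, 1, 4) with |n| = √81; distance = |15 − 31| / |n| = 16/√81 ≈ 1.778.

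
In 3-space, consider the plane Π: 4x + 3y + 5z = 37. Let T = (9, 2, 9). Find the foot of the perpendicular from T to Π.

Foot = T − λn with λ = (n·T − d)/|n|² = (87 − 37)/50 = 1.
Foot = (9, 2, 9) − 1·(4, 3, 5) = (5, -1, 4).

(5, -1, 4)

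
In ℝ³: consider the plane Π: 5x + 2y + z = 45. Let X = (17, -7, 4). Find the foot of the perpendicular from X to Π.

(12, -9, 3)

Foot = X − λn with λ = (n·X − d)/|n|² = (75 − 45)/30 = 1.
Foot = (17, -7, 4) − 1·(5, 2, 1) = (12, -9, 3).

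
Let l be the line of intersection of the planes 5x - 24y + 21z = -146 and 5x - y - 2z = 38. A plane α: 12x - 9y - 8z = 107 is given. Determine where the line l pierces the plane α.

(5, 1, -7)

Direction of l: (5, -24, 21) × (5, -1, -2) = (69, 115, 115).
A point on l: solving the two plane equations with x = 14 gives (14, 16, 8).
Substitute r = (14, 16, 8) + t(69, 115, 115) into the plane: -40 + (-1127)t = 107, so t = -3/23.
Intersection: (14, 16, 8) + (-3/23)·(69, 115, 115) = (5, 1, -7).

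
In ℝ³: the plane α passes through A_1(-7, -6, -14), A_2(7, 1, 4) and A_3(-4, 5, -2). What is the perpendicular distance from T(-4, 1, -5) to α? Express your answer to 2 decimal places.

A_1A_2 = (14, 7, 18), A_1A_3 = (3, 11, 12); a normal to α is A_1A_2 × A_1A_3 = (-114, -114, 133).
Using A_1: α has equation -114x - 114y + 133z = -380.
n·T − d = (-114)·(-4) + (-114)·(1) + (133)·(-5) − (-380) = 57; |n| = √43681.
Distance = |57| / √43681 = 57/√43681 ≈ 0.27.

0.27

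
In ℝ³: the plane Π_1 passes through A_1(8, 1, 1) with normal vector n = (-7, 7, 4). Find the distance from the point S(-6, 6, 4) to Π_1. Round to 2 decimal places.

Π_1: n·r = n·A_1 gives -7x + 7y + 4z = -45.
n·S − d = (-7)·(-6) + (7)·(6) + (4)·(4) − (-45) = 145; |n| = √114.
Distance = |145| / √114 = 145/√114 ≈ 13.58.

13.58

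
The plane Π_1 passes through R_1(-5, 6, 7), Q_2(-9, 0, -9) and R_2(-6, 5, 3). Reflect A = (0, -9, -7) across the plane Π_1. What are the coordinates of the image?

(-16, -9, -3)

R_1Q_2 = (-4, -6, -16), R_1R_2 = (-1, -1, -4); a normal to Π_1 is R_1Q_2 × R_1R_2 = (8, 0, -2).
Using R_1: Π_1 has equation 8x - 2z = -54.
λ = (n·A − d)/|n|² = (14 − (-54))/68 = 1.
Reflection = A − 2λn = (0, -9, -7) − 2·(8, 0, -2) = (-16, -9, -3).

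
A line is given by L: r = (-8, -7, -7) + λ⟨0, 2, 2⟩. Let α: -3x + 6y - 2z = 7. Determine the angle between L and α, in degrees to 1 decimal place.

23.8

sin θ = |n·v| / (|n||v|) = |8| / (√49 · √8) = 0.40406.
θ ≈ 23.8°.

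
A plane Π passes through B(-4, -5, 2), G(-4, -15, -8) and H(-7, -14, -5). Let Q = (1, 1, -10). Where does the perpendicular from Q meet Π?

(5, -5, -4)

BG = (0, -10, -10), BH = (-3, -9, -7); a normal to Π is BG × BH = (-20, 30, -30).
Using B: Π has equation -20x + 30y - 30z = -130.
Foot = Q − λn with λ = (n·Q − d)/|n|² = (310 − (-130))/2200 = 1/5.
Foot = (1, 1, -10) − (1/5)·(-20, 30, -30) = (5, -5, -4).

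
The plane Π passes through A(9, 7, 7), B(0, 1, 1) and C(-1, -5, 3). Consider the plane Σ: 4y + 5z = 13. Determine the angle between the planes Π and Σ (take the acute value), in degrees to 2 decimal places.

AB = (-9, -6, -6), AC = (-10, -12, -4); a normal to Π is AB × AC = (-48, 24, 48).
Using A: Π has equation -48x + 24y + 48z = 72.
cos θ = |n₁·n₂| / (|n₁||n₂|) = |336| / (√5184 · √41).
θ = arccos(0.72881) ≈ 43.21°.

43.21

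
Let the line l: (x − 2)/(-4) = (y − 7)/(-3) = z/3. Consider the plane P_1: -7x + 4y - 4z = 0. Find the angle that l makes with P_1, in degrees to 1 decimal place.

l has direction (-4, -3, 3) through (2, 7, 0).
sin θ = |n·v| / (|n||v|) = |4| / (√81 · √34) = 0.07622.
θ ≈ 4.4°.

4.4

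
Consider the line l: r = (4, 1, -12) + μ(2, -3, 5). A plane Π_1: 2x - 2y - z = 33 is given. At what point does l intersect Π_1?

Substitute r = (4, 1, -12) + t(2, -3, 5) into the plane: 18 + 5t = 33, so t = 3.
Intersection: (4, 1, -12) + 3·(2, -3, 5) = (10, -8, 3).

(10, -8, 3)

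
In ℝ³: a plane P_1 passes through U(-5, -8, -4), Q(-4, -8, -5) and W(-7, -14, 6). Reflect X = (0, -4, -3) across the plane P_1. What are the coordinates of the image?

UQ = (1, 0, -1), UW = (-2, -6, 10); a normal to P_1 is UQ × UW = (-6, -8, -6).
Using U: P_1 has equation -6x - 8y - 6z = 118.
λ = (n·X − d)/|n|² = (50 − 118)/136 = -1/2.
Reflection = X − 2λn = (0, -4, -3) − (-1)·(-6, -8, -6) = (-6, -12, -9).

(-6, -12, -9)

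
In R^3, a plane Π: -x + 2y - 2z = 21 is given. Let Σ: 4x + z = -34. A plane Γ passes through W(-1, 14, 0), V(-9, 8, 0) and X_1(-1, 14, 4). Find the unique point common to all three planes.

WV = (-8, -6, 0), WX_1 = (0, 0, 4); a normal to Γ is WV × WX_1 = (-24, 32, 0).
Using W: Γ has equation -24x + 32y = 472.
Solving the 3×3 linear system -x + 2y - 2z = 21, 4x + z = -34, -24x + 32y = 472 (e.g. by elimination or Cramer's rule, determinant = -272) gives (-9, 8, 2).

(-9, 8, 2)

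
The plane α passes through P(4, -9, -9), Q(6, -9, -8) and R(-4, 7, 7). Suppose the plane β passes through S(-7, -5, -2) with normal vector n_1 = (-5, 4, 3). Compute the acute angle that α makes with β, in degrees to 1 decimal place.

87.6

PQ = (2, 0, 1), PR = (-8, 16, 16); a normal to α is PQ × PR = (-16, -40, 32).
Using P: α has equation -16x - 40y + 32z = 8.
β: n_1·r = n_1·S gives -5x + 4y + 3z = 9.
cos θ = |n₁·n₂| / (|n₁||n₂|) = |16| / (√2880 · √50).
θ = arccos(0.04216) ≈ 87.6°.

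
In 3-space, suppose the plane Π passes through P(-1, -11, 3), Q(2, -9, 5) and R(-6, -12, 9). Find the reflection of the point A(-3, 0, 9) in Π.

(5, -16, 13)

PQ = (3, 2, 2), PR = (-5, -1, 6); a normal to Π is PQ × PR = (14, -28, 7).
Using P: Π has equation 14x - 28y + 7z = 315.
λ = (n·A − d)/|n|² = (21 − 315)/1029 = -2/7.
Reflection = A − 2λn = (-3, 0, 9) − (-4/7)·(14, -28, 7) = (5, -16, 13).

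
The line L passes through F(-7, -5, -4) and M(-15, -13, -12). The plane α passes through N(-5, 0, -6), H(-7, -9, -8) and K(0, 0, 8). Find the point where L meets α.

(-3, -1, 0)

A direction vector for L is M − F = (-8, -8, -8).
NH = (-2, -9, -2), NK = (5, 0, 14); a normal to α is NH × NK = (-126, 18, 45).
Using N: α has equation -126x + 18y + 45z = 360.
Substitute r = (-7, -5, -4) + t(-8, -8, -8) into the plane: 612 + 504t = 360, so t = -1/2.
Intersection: (-7, -5, -4) + (-1/2)·(-8, -8, -8) = (-3, -1, 0).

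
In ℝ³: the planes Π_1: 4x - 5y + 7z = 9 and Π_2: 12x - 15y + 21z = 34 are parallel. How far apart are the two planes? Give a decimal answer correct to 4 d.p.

0.2460

Rescale Π_2 by 1/3: 4x - 5y + 7z = 34/3. Then distance = |9 − (34/3)| / √90 ≈ 0.2460.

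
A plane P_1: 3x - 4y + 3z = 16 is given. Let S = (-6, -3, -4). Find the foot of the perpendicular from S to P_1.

Foot = S − λn with λ = (n·S − d)/|n|² = (-18 − 16)/34 = -1.
Foot = (-6, -3, -4) − (-1)·(3, -4, 3) = (-3, -7, -1).

(-3, -7, -1)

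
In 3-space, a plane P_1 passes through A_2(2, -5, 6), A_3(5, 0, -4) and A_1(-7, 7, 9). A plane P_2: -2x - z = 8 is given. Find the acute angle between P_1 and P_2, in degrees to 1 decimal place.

27.6

A_2A_3 = (3, 5, -10), A_2A_1 = (-9, 12, 3); a normal to P_1 is A_2A_3 × A_2A_1 = (135, 81, 81).
Using A_2: P_1 has equation 135x + 81y + 81z = 351.
cos θ = |n₁·n₂| / (|n₁||n₂|) = |-351| / (√31347 · √5).
θ = arccos(0.88659) ≈ 27.6°.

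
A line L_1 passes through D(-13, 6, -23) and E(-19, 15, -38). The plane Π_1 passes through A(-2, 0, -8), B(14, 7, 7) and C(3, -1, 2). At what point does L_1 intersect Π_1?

A direction vector for L_1 is E − D = (-6, 9, -15).
AB = (16, 7, 15), AC = (5, -1, 10); a normal to Π_1 is AB × AC = (85, -85, -51).
Using A: Π_1 has equation 85x - 85y - 51z = 238.
Substitute r = (-13, 6, -23) + t(-6, 9, -15) into the plane: -442 + (-510)t = 238, so t = -4/3.
Intersection: (-13, 6, -23) + (-4/3)·(-6, 9, -15) = (-5, -6, -3).

(-5, -6, -3)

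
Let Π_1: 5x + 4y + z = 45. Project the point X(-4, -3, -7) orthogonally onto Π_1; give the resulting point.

Foot = X − λn with λ = (n·X − d)/|n|² = (-39 − 45)/42 = -2.
Foot = (-4, -3, -7) − (-2)·(5, 4, 1) = (6, 5, -5).

(6, 5, -5)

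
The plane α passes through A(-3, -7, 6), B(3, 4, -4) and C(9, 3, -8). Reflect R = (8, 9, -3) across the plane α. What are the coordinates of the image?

AB = (6, 11, -10), AC = (12, 10, -14); a normal to α is AB × AC = (-54, -36, -72).
Using A: α has equation -54x - 36y - 72z = -18.
λ = (n·R − d)/|n|² = (-540 − (-18))/9396 = -1/18.
Reflection = R − 2λn = (8, 9, -3) − (-1/9)·(-54, -36, -72) = (2, 5, -11).

(2, 5, -11)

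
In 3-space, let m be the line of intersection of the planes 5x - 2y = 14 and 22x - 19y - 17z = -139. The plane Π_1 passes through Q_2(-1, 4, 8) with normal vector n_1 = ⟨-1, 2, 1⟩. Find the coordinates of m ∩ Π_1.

Direction of m: (5, -2, 0) × (22, -19, -17) = (34, 85, -51).
A point on m: solving the two plane equations with x = 14 gives (14, 28, -5).
Π_1: n_1·r = n_1·Q_2 gives -x + 2y + z = 17.
Substitute r = (14, 28, -5) + t(34, 85, -51) into the plane: 37 + 85t = 17, so t = -4/17.
Intersection: (14, 28, -5) + (-4/17)·(34, 85, -51) = (6, 8, 7).

(6, 8, 7)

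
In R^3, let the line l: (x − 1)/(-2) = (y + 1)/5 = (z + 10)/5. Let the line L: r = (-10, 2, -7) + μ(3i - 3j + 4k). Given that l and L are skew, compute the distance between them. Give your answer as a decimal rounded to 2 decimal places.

8.01

l has direction (-2, 5, 5) through (1, -1, -10).
Common perpendicular direction n = (-2, 5, 5) × (3, -3, 4) = (35, 23, -9).
With w = (-10, 2, -7) − (1, -1, -10) = (-11, 3, 3), w · n = -343.
Distance = |w · n| / |n| = |-343| / √1835 ≈ 8.01.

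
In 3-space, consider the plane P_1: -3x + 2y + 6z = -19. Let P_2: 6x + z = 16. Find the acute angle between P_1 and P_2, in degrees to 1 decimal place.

cos θ = |n₁·n₂| / (|n₁||n₂|) = |-12| / (√49 · √37).
θ = arccos(0.28183) ≈ 73.6°.

73.6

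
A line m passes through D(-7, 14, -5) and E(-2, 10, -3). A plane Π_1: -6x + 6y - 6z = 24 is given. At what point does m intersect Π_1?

(3, 6, -1)

A direction vector for m is E − D = (5, -4, 2).
Substitute r = (-7, 14, -5) + t(5, -4, 2) into the plane: 156 + (-66)t = 24, so t = 2.
Intersection: (-7, 14, -5) + 2·(5, -4, 2) = (3, 6, -1).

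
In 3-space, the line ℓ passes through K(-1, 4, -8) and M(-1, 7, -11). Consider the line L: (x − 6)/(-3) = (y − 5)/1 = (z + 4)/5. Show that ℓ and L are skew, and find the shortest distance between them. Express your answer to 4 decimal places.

A direction vector for ℓ is M − K = (0, 3, -3).
L has direction (-3, 1, 5) through (6, 5, -4).
Common perpendicular direction n = (0, 3, -3) × (-3, 1, 5) = (18, 9, 9).
With w = (6, 5, -4) − (-1, 4, -8) = (7, 1, 4), w · n = 171.
Since n ≠ 0 the lines are not parallel, and w · n = 171 ≠ 0 so they do not intersect; hence they are skew.
Distance = |w · n| / |n| = |171| / √486 ≈ 7.7567.

7.7567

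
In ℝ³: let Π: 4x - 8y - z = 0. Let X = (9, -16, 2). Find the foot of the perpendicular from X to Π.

(1, 0, 4)

Foot = X − λn with λ = (n·X − d)/|n|² = (162 − 0)/81 = 2.
Foot = (9, -16, 2) − 2·(4, -8, -1) = (1, 0, 4).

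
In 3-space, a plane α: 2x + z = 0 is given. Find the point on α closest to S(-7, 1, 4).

(-3, 1, 6)

Foot = S − λn with λ = (n·S − d)/|n|² = (-10 − 0)/5 = -2.
Foot = (-7, 1, 4) − (-2)·(2, 0, 1) = (-3, 1, 6).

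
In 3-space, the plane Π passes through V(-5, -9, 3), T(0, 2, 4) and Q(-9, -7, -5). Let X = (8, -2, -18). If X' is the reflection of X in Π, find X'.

(-22, 10, 0)

VT = (5, 11, 1), VQ = (-4, 2, -8); a normal to Π is VT × VQ = (-90, 36, 54).
Using V: Π has equation -90x + 36y + 54z = 288.
λ = (n·X − d)/|n|² = (-1764 − 288)/12312 = -1/6.
Reflection = X − 2λn = (8, -2, -18) − (-1/3)·(-90, 36, 54) = (-22, 10, 0).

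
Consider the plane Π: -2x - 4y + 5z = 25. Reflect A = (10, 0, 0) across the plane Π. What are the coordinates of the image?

(6, -8, 10)

λ = (n·A − d)/|n|² = (-20 − 25)/45 = -1.
Reflection = A − 2λn = (10, 0, 0) − (-2)·(-2, -4, 5) = (6, -8, 10).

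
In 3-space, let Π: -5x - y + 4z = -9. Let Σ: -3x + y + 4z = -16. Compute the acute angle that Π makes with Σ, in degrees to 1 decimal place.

24.8

cos θ = |n₁·n₂| / (|n₁||n₂|) = |30| / (√42 · √26).
θ = arccos(0.90784) ≈ 24.8°.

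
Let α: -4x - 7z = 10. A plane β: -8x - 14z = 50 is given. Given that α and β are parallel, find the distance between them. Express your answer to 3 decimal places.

Rescale β by 1/2: -4x - 7z = 25. Then distance = |10 − 25| / √65 ≈ 1.861.

1.861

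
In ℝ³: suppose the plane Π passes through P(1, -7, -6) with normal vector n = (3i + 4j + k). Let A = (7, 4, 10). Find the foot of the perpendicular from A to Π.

(-2, -8, 7)

Π: n·r = n·P gives 3x + 4y + z = -31.
Foot = A − λn with λ = (n·A − d)/|n|² = (47 − (-31))/26 = 3.
Foot = (7, 4, 10) − 3·(3, 4, 1) = (-2, -8, 7).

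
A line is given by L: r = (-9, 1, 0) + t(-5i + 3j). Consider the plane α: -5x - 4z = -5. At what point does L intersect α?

(1, -5, 0)

Substitute r = (-9, 1, 0) + t(-5, 3, 0) into the plane: 45 + 25t = -5, so t = -2.
Intersection: (-9, 1, 0) + (-2)·(-5, 3, 0) = (1, -5, 0).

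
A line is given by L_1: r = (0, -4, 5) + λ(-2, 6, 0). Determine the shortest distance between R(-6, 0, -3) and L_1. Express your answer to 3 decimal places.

9.143

Taking (0, -4, 5) on L_1 with direction v = (-2, 6, 0): w = R − (0, -4, 5) = (-6, 4, -8), and w × v = (48, 16, -28).
Distance = |w × v| / |v| = √3344 / √40 ≈ 9.143.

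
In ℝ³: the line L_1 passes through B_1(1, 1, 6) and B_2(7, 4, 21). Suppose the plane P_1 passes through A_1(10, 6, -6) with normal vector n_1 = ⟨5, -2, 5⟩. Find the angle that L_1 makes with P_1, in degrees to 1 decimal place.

55.1

A direction vector for L_1 is B_2 − B_1 = (6, 3, 15).
P_1: n_1·r = n_1·A_1 gives 5x - 2y + 5z = 8.
sin θ = |n·v| / (|n||v|) = |99| / (√54 · √270) = 0.81989.
θ ≈ 55.1°.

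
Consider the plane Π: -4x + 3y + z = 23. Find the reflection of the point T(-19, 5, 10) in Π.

λ = (n·T − d)/|n|² = (101 − 23)/26 = 3.
Reflection = T − 2λn = (-19, 5, 10) − 6·(-4, 3, 1) = (5, -13, 4).

(5, -13, 4)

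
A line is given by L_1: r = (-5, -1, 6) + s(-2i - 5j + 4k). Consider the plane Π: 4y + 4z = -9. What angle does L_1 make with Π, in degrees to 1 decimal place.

6.1

sin θ = |n·v| / (|n||v|) = |-4| / (√32 · √45) = 0.10541.
θ ≈ 6.1°.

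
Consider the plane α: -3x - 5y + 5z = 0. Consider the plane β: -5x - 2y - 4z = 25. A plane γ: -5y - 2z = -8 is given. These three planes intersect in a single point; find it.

Solving the 3×3 linear system -3x - 5y + 5z = 0, -5x - 2y - 4z = 25, -5y - 2z = -8 (e.g. by elimination or Cramer's rule, determinant = 223) gives (-5, 2, -1).

(-5, 2, -1)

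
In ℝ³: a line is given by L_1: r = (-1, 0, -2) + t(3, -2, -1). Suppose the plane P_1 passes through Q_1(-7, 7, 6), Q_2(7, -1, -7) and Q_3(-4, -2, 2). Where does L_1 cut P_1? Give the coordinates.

Q_1Q_2 = (14, -8, -13), Q_1Q_3 = (3, -9, -4); a normal to P_1 is Q_1Q_2 × Q_1Q_3 = (-85, 17, -102).
Using Q_1: P_1 has equation -85x + 17y - 102z = 102.
Substitute r = (-1, 0, -2) + t(3, -2, -1) into the plane: 289 + (-187)t = 102, so t = 1.
Intersection: (-1, 0, -2) + 1·(3, -2, -1) = (2, -2, -3).

(2, -2, -3)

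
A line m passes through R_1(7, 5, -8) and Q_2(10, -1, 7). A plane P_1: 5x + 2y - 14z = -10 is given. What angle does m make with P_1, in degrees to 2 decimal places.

A direction vector for m is Q_2 − R_1 = (3, -6, 15).
sin θ = |n·v| / (|n||v|) = |-207| / (√225 · √270) = 0.83984.
θ ≈ 57.12°.

57.12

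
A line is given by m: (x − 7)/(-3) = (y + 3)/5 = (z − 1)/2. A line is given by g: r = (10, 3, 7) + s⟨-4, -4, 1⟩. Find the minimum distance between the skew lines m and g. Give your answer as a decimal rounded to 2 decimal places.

m has direction (-3, 5, 2) through (7, -3, 1).
Common perpendicular direction n = (-3, 5, 2) × (-4, -4, 1) = (13, -5, 32).
With w = (10, 3, 7) − (7, -3, 1) = (3, 6, 6), w · n = 201.
Distance = |w · n| / |n| = |201| / √1218 ≈ 5.76.

5.76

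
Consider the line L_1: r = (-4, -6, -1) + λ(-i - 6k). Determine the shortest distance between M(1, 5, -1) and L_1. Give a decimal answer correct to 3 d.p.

Taking (-4, -6, -1) on L_1 with direction v = (-1, 0, -6): w = M − (-4, -6, -1) = (5, 11, 0), and w × v = (-66, 30, 11).
Distance = |w × v| / |v| = √5377 / √37 ≈ 12.055.

12.055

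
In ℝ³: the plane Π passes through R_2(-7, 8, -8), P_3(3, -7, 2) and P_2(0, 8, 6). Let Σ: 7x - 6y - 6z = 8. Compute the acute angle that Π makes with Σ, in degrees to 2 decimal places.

R_2P_3 = (10, -15, 10), R_2P_2 = (7, 0, 14); a normal to Π is R_2P_3 × R_2P_2 = (-210, -70, 105).
Using R_2: Π has equation -210x - 70y + 105z = 70.
cos θ = |n₁·n₂| / (|n₁||n₂|) = |-1680| / (√60025 · √121).
θ = arccos(0.62338) ≈ 51.44°.

51.44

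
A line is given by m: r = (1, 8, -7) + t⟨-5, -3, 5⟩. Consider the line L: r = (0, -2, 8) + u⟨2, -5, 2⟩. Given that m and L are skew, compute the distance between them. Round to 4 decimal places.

Common perpendicular direction n = (-5, -3, 5) × (2, -5, 2) = (19, 20, 31).
With w = (0, -2, 8) − (1, 8, -7) = (-1, -10, 15), w · n = 246.
Distance = |w · n| / |n| = |246| / √1722 ≈ 5.9281.

5.9281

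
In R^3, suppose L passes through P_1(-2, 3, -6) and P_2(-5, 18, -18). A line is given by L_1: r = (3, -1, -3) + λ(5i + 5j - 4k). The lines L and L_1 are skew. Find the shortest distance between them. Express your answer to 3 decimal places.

A direction vector for L is P_2 − P_1 = (-3, 15, -12).
Common perpendicular direction n = (-3, 15, -12) × (5, 5, -4) = (0, -72, -90).
With w = (3, -1, -3) − (-2, 3, -6) = (5, -4, 3), w · n = 18.
Distance = |w · n| / |n| = |18| / √13284 ≈ 0.156.

0.156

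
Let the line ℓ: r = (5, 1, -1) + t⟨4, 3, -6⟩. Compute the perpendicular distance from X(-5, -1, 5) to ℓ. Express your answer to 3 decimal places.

5.456

Taking (5, 1, -1) on ℓ with direction v = (4, 3, -6): w = X − (5, 1, -1) = (-10, -2, 6), and w × v = (-6, -36, -22).
Distance = |w × v| / |v| = √1816 / √61 ≈ 5.456.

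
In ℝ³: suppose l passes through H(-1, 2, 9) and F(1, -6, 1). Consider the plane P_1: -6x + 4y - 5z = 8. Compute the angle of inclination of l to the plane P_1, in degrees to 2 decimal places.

A direction vector for l is F − H = (2, -8, -8).
sin θ = |n·v| / (|n||v|) = |-4| / (√77 · √132) = 0.03968.
θ ≈ 2.27°.

2.27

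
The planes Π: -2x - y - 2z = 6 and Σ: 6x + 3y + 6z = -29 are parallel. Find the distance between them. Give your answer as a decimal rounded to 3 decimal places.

1.222

Rescale Σ by 1/(-3): -2x - y - 2z = 29/3. Then distance = |6 − (29/3)| / √9 ≈ 1.222.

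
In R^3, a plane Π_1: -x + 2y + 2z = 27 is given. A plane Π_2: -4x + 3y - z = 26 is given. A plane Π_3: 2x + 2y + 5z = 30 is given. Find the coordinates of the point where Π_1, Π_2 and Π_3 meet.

(-7, 2, 8)

Solving the 3×3 linear system -x + 2y + 2z = 27, -4x + 3y - z = 26, 2x + 2y + 5z = 30 (e.g. by elimination or Cramer's rule, determinant = -9) gives (-7, 2, 8).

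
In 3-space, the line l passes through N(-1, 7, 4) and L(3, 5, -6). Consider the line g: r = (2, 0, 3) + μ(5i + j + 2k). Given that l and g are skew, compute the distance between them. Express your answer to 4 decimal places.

A direction vector for l is L − N = (4, -2, -10).
Common perpendicular direction n = (4, -2, -10) × (5, 1, 2) = (6, -58, 14).
With w = (2, 0, 3) − (-1, 7, 4) = (3, -7, -1), w · n = 410.
Distance = |w · n| / |n| = |410| / √3596 ≈ 6.8371.

6.8371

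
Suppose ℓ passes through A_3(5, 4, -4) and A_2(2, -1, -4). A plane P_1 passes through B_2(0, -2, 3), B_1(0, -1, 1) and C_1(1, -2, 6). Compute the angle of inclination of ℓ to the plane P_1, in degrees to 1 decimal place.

A direction vector for ℓ is A_2 − A_3 = (-3, -5, 0).
B_2B_1 = (0, 1, -2), B_2C_1 = (1, 0, 3); a normal to P_1 is B_2B_1 × B_2C_1 = (3, -2, -1).
Using B_2: P_1 has equation 3x - 2y - z = 1.
sin θ = |n·v| / (|n||v|) = |1| / (√14 · √34) = 0.04583.
θ ≈ 2.6°.

2.6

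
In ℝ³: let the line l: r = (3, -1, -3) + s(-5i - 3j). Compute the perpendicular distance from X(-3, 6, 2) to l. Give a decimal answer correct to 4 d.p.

Taking (3, -1, -3) on l with direction v = (-5, -3, 0): w = X − (3, -1, -3) = (-6, 7, 5), and w × v = (15, -25, 53).
Distance = |w × v| / |v| = √3659 / √34 ≈ 10.3739.

10.3739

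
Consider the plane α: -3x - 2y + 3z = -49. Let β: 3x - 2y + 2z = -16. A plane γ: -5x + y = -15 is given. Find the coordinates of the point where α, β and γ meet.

Solving the 3×3 linear system -3x - 2y + 3z = -49, 3x - 2y + 2z = -16, -5x + y = -15 (e.g. by elimination or Cramer's rule, determinant = 5) gives (4, 5, -9).

(4, 5, -9)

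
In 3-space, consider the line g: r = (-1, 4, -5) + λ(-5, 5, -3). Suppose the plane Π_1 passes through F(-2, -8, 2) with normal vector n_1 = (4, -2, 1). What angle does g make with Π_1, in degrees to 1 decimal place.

69.6

Π_1: n_1·r = n_1·F gives 4x - 2y + z = 10.
sin θ = |n·v| / (|n||v|) = |-33| / (√21 · √59) = 0.93752.
θ ≈ 69.6°.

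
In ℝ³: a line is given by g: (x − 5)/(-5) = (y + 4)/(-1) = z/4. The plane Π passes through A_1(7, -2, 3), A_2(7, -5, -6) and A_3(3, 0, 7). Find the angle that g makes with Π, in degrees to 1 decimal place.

27.2

g has direction (-5, -1, 4) through (5, -4, 0).
A_1A_2 = (0, -3, -9), A_1A_3 = (-4, 2, 4); a normal to Π is A_1A_2 × A_1A_3 = (6, 36, -12).
Using A_1: Π has equation 6x + 36y - 12z = -66.
sin θ = |n·v| / (|n||v|) = |-114| / (√1476 · √42) = 0.45786.
θ ≈ 27.2°.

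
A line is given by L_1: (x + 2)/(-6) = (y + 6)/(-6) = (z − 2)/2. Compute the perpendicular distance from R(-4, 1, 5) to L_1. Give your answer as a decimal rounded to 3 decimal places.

7.377

L_1 has direction (-6, -6, 2) through (-2, -6, 2).
Taking (-2, -6, 2) on L_1 with direction v = (-6, -6, 2): w = R − (-2, -6, 2) = (-2, 7, 3), and w × v = (32, -14, 54).
Distance = |w × v| / |v| = √4136 / √76 ≈ 7.377.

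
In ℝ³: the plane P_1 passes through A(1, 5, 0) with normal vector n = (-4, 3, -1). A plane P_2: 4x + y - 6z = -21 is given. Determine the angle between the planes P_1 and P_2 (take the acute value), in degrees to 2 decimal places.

P_1: n·r = n·A gives -4x + 3y - z = 11.
cos θ = |n₁·n₂| / (|n₁||n₂|) = |-7| / (√26 · √53).
θ = arccos(0.18857) ≈ 79.13°.

79.13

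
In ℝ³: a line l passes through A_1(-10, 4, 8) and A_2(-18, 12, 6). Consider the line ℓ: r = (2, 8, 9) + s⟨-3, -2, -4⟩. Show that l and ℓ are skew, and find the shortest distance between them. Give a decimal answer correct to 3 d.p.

8.299

A direction vector for l is A_2 − A_1 = (-8, 8, -2).
Common perpendicular direction n = (-8, 8, -2) × (-3, -2, -4) = (-36, -26, 40).
With w = (2, 8, 9) − (-10, 4, 8) = (12, 4, 1), w · n = -496.
Since n ≠ 0 the lines are not parallel, and w · n = -496 ≠ 0 so they do not intersect; hence they are skew.
Distance = |w · n| / |n| = |-496| / √3572 ≈ 8.299.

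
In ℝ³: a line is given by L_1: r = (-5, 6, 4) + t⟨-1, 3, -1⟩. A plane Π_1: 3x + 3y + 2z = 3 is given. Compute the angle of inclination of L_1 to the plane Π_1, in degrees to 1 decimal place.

14.9

sin θ = |n·v| / (|n||v|) = |4| / (√22 · √11) = 0.25713.
θ ≈ 14.9°.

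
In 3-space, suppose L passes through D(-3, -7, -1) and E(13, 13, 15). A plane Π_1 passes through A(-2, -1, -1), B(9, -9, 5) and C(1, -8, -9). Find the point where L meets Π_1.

(1, -2, 3)

A direction vector for L is E − D = (16, 20, 16).
AB = (11, -8, 6), AC = (3, -7, -8); a normal to Π_1 is AB × AC = (106, 106, -53).
Using A: Π_1 has equation 106x + 106y - 53z = -265.
Substitute r = (-3, -7, -1) + t(16, 20, 16) into the plane: -1007 + 2968t = -265, so t = 1/4.
Intersection: (-3, -7, -1) + (1/4)·(16, 20, 16) = (1, -2, 3).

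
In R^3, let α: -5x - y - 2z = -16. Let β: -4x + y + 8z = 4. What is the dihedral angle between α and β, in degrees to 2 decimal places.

cos θ = |n₁·n₂| / (|n₁||n₂|) = |3| / (√30 · √81).
θ = arccos(0.06086) ≈ 86.51°.

86.51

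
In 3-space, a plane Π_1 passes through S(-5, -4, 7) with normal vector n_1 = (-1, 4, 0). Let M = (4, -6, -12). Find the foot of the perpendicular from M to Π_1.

(3, -2, -12)

Π_1: n_1·r = n_1·S gives -x + 4y = -11.
Foot = M − λn with λ = (n·M − d)/|n|² = (-28 − (-11))/17 = -1.
Foot = (4, -6, -12) − (-1)·(-1, 4, 0) = (3, -2, -12).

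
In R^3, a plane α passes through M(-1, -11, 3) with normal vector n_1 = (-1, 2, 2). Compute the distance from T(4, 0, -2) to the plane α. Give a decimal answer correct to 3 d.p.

α: n_1·r = n_1·M gives -x + 2y + 2z = -15.
n·T − d = (-1)·(4) + (2)·(0) + (2)·(-2) − (-15) = 7; |n| = √9.
Distance = |7| / √9 = 7/√9 ≈ 2.333.

2.333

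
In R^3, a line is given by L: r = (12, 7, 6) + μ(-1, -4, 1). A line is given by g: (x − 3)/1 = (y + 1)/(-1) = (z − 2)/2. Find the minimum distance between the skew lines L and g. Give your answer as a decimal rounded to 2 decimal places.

g has direction (1, -1, 2) through (3, -1, 2).
Common perpendicular direction n = (-1, -4, 1) × (1, -1, 2) = (-7, 3, 5).
With w = (3, -1, 2) − (12, 7, 6) = (-9, -8, -4), w · n = 19.
Distance = |w · n| / |n| = |19| / √83 ≈ 2.09.

2.09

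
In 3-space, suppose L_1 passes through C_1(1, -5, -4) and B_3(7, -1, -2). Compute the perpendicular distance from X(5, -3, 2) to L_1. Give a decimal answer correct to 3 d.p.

A direction vector for L_1 is B_3 − C_1 = (6, 4, 2).
Taking (1, -5, -4) on L_1 with direction v = (6, 4, 2): w = X − (1, -5, -4) = (4, 2, 6), and w × v = (-20, 28, 4).
Distance = |w × v| / |v| = √1200 / √56 ≈ 4.629.

4.629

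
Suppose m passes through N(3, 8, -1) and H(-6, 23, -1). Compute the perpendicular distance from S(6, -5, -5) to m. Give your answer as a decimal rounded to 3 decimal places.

A direction vector for m is H − N = (-9, 15, 0).
Taking (3, 8, -1) on m with direction v = (-9, 15, 0): w = S − (3, 8, -1) = (3, -13, -4), and w × v = (60, 36, -72).
Distance = |w × v| / |v| = √10080 / √306 ≈ 5.739.

5.739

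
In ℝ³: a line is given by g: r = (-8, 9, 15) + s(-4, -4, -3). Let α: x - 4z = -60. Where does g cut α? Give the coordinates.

Substitute r = (-8, 9, 15) + t(-4, -4, -3) into the plane: -68 + 8t = -60, so t = 1.
Intersection: (-8, 9, 15) + 1·(-4, -4, -3) = (-12, 5, 12).

(-12, 5, 12)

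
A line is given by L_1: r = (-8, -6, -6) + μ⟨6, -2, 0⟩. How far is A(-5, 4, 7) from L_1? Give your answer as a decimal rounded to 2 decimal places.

Taking (-8, -6, -6) on L_1 with direction v = (6, -2, 0): w = A − (-8, -6, -6) = (3, 10, 13), and w × v = (26, 78, -66).
Distance = |w × v| / |v| = √11116 / √40 ≈ 16.67.

16.67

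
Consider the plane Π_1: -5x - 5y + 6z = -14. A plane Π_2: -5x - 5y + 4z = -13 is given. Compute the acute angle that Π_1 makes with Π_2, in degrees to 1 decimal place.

cos θ = |n₁·n₂| / (|n₁||n₂|) = |74| / (√86 · √66).
θ = arccos(0.98222) ≈ 10.8°.

10.8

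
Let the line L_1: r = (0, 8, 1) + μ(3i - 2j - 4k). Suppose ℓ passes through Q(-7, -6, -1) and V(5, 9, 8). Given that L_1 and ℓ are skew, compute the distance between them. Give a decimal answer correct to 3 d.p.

5.607

A direction vector for ℓ is V − Q = (12, 15, 9).
Common perpendicular direction n = (3, -2, -4) × (12, 15, 9) = (42, -75, 69).
With w = (-7, -6, -1) − (0, 8, 1) = (-7, -14, -2), w · n = 618.
Distance = |w · n| / |n| = |618| / √12150 ≈ 5.607.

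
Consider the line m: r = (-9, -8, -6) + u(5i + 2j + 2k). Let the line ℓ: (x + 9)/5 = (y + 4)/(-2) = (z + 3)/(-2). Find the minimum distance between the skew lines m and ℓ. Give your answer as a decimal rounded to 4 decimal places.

0.7071

ℓ has direction (5, -2, -2) through (-9, -4, -3).
Common perpendicular direction n = (5, 2, 2) × (5, -2, -2) = (0, 20, -20).
With w = (-9, -4, -3) − (-9, -8, -6) = (0, 4, 3), w · n = 20.
Distance = |w · n| / |n| = |20| / √800 ≈ 0.7071.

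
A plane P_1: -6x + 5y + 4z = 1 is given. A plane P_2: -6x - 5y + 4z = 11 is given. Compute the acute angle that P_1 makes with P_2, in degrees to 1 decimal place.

69.5

cos θ = |n₁·n₂| / (|n₁||n₂|) = |27| / (√77 · √77).
θ = arccos(0.35065) ≈ 69.5°.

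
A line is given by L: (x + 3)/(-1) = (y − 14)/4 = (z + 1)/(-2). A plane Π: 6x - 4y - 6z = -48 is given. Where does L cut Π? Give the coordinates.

(-1, 6, 3)

L has direction (-1, 4, -2) through (-3, 14, -1).
Substitute r = (-3, 14, -1) + t(-1, 4, -2) into the plane: -68 + (-10)t = -48, so t = -2.
Intersection: (-3, 14, -1) + (-2)·(-1, 4, -2) = (-1, 6, 3).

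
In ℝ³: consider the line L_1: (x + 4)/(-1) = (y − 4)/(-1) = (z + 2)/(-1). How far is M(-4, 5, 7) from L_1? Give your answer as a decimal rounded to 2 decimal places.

L_1 has direction (-1, -1, -1) through (-4, 4, -2).
Taking (-4, 4, -2) on L_1 with direction v = (-1, -1, -1): w = M − (-4, 4, -2) = (0, 1, 9), and w × v = (8, -9, 1).
Distance = |w × v| / |v| = √146 / √3 ≈ 6.98.

6.98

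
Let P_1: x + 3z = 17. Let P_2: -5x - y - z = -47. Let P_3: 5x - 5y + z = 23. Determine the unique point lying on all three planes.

Solving the 3×3 linear system x + 3z = 17, -5x - y - z = -47, 5x - 5y + z = 23 (e.g. by elimination or Cramer's rule, determinant = 84) gives (8, 4, 3).

(8, 4, 3)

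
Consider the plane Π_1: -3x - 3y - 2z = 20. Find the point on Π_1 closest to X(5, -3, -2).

(2, -6, -4)

Foot = X − λn with λ = (n·X − d)/|n|² = (-2 − 20)/22 = -1.
Foot = (5, -3, -2) − (-1)·(-3, -3, -2) = (2, -6, -4).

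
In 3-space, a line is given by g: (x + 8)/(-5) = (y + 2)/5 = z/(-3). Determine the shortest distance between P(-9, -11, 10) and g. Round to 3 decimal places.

9.947

g has direction (-5, 5, -3) through (-8, -2, 0).
Taking (-8, -2, 0) on g with direction v = (-5, 5, -3): w = P − (-8, -2, 0) = (-1, -9, 10), and w × v = (-23, -53, -50).
Distance = |w × v| / |v| = √5838 / √59 ≈ 9.947.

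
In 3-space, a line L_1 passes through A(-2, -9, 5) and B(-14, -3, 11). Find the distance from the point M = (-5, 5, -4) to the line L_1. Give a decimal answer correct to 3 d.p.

A direction vector for L_1 is B − A = (-12, 6, 6).
Taking (-2, -9, 5) on L_1 with direction v = (-12, 6, 6): w = M − (-2, -9, 5) = (-3, 14, -9), and w × v = (138, 126, 150).
Distance = |w × v| / |v| = √57420 / √216 ≈ 16.304.

16.304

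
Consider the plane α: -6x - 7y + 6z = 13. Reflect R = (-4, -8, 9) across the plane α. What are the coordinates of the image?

(8, 6, -3)

λ = (n·R − d)/|n|² = (134 − 13)/121 = 1.
Reflection = R − 2λn = (-4, -8, 9) − 2·(-6, -7, 6) = (8, 6, -3).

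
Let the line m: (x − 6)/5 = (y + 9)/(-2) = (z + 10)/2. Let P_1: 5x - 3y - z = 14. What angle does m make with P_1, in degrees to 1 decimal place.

58.6

m has direction (5, -2, 2) through (6, -9, -10).
sin θ = |n·v| / (|n||v|) = |29| / (√35 · √33) = 0.85331.
θ ≈ 58.6°.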